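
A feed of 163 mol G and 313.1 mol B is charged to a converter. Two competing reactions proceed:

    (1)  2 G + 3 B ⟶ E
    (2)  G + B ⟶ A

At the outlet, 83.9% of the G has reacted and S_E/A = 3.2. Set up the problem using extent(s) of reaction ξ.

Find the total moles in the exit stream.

221 mol

Conversion of G: G consumed = 0.839 × 163 = 136.8 mol = 2ξ₁ + 1ξ₂.
Selectivity: 1ξ₁ / (1ξ₂) = 3.2 → ξ₁ = 3.2 ξ₂.
Substitute: (2·3.2 + 1) ξ₂ = 136.8 → ξ₂ = 18.48 mol, ξ₁ = 59.14 mol.
Outlet amounts (n = n₀ + Σ ν·ξ):
  G: 163 − 2(59.14) − 1(18.48) = 26.24
  B: 313.1 − 3(59.14) − 1(18.48) = 117.2
  E: 0 + 1(59.14) = 59.14
  A: 0 + 1(18.48) = 18.48
Total out = 26.24 + 117.2 + 59.14 + 18.48 = 221.1 mol.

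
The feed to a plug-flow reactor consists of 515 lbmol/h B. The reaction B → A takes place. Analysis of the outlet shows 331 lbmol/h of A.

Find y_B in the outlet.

0.357

For A: n = n₀ + 1ξ → 331 = 0 + 1ξ, giving ξ = 331 lbmol/h.
Outlet amounts (n = n₀ + ν ξ):
  B: 515 − 1(331) = 184
  A: 0 + 1(331) = 331
Total out = 515 lbmol/h; y_B = 184 / 515 = 0.3573.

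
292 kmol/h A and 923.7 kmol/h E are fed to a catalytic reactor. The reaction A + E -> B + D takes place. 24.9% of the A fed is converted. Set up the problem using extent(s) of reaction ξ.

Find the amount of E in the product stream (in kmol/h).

A reacted = 0.249 × 292 = 72.71 kmol/h; ν_A = −1, so ξ = 72.71/1 = 72.71 kmol/h.
Outlet amounts (n = n₀ + ν ξ):
  A: 292 − 1(72.71) = 219.3
  E: 923.7 − 1(72.71) = 851
  B: 0 + 1(72.71) = 72.71
  D: 0 + 1(72.71) = 72.71

851 kmol/h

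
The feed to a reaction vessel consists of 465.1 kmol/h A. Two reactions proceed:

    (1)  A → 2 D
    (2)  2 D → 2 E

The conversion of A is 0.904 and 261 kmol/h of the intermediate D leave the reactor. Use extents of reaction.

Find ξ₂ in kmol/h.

Conversion of A: A consumed = 1ξ₁ = 0.904 × 465.1 → ξ₁ = 420.5 kmol/h.
D balance: n_D = 0 + 2ξ₁ − 2ξ₂ = 261 → ξ₂ = (2·420.5 − 261)/2 = 290 kmol/h.
Outlet amounts (n = n₀ + Σ ν·ξ):
  A: 465.1 − 1(420.5) = 44.65
  D: 0 + 2(420.5) − 2(290) = 261
  E: 0 + 2(290) = 579.9

ξ₂ = 290 kmol/h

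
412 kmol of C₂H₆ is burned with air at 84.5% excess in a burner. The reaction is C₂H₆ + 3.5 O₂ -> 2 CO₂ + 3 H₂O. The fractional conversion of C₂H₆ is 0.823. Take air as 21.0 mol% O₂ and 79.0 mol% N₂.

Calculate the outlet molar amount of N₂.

10000 kmol

Stoichiometric O₂ = 3.5 × 412 = 1442 kmol; O₂ fed = 1442 × 1.845 = 2660 kmol.
N₂ fed = 2660 × 79/21 = 10010 kmol.
Fuel reacted = 0.823 × 412 → ξ = 339.1 kmol.
Outlet (n = n₀ + ν ξ):
  C₂H₆: 412 − 1(339.1) = 72.92
  O₂: 2660 − 3.5(339.1) = 1474
  N₂: 10010 (inert)
  CO₂: 0 + 2(339.1) = 678.2
  H₂O: 0 + 3(339.1) = 1017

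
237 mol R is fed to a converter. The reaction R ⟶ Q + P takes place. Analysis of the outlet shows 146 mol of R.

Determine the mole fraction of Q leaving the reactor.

0.277

For R: n = n₀ − 1ξ → 146 = 237 − 1ξ, giving ξ = 91 mol.
Outlet amounts (n = n₀ + ν ξ):
  R: 237 − 1(91) = 146
  Q: 0 + 1(91) = 91
  P: 0 + 1(91) = 91
Total out = 328 mol; y_Q = 91 / 328 = 0.2774.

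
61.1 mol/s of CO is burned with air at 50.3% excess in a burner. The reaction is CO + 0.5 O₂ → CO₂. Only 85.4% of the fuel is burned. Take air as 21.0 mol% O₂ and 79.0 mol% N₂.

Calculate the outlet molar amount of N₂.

Stoichiometric O₂ = 0.5 × 61.1 = 30.55 mol/s; O₂ fed = 30.55 × 1.503 = 45.92 mol/s.
N₂ fed = 45.92 × 79/21 = 172.7 mol/s.
Fuel reacted = 0.854 × 61.1 → ξ = 52.18 mol/s.
Outlet (n = n₀ + ν ξ):
  CO: 61.1 − 1(52.18) = 8.921
  O₂: 45.92 − 0.5(52.18) = 19.83
  N₂: 172.7 (inert)
  CO₂: 0 + 1(52.18) = 52.18

173 mol/s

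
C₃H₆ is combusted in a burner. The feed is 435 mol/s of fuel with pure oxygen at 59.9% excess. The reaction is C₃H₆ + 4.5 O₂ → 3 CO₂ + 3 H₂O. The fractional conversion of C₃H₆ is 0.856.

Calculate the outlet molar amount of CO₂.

Stoichiometric O₂ = 4.5 × 435 = 1958 mol/s; O₂ fed = 1958 × 1.599 = 3130 mol/s.
Fuel reacted = 0.856 × 435 → ξ = 372.4 mol/s.
Outlet (n = n₀ + ν ξ):
  C₃H₆: 435 − 1(372.4) = 62.64
  O₂: 3130 − 4.5(372.4) = 1454
  CO₂: 0 + 3(372.4) = 1117
  H₂O: 0 + 3(372.4) = 1117

1120 mol/s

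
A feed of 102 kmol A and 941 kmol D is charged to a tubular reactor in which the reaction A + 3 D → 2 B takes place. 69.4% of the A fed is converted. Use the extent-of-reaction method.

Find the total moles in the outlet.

A reacted = 0.694 × 102 = 70.79 kmol; ν_A = −1, so ξ = 70.79/1 = 70.79 kmol.
Outlet amounts (n = n₀ + ν ξ):
  A: 102 − 1(70.79) = 31.21
  D: 941 − 3(70.79) = 728.6
  B: 0 + 2(70.79) = 141.6
Total out = 31.21 + 728.6 + 141.6 = 901.4 kmol.

901 kmol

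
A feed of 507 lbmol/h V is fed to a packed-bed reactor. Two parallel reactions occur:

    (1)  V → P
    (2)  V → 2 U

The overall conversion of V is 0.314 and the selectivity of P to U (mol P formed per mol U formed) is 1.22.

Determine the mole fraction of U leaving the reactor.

0.167

Conversion of V: V consumed = 0.314 × 507 = 159.2 lbmol/h = 1ξ₁ + 1ξ₂.
Selectivity: 1ξ₁ / (2ξ₂) = 1.22 → ξ₁ = 2.44 ξ₂.
Substitute: (1·2.44 + 1) ξ₂ = 159.2 → ξ₂ = 46.28 lbmol/h, ξ₁ = 112.9 lbmol/h.
Outlet amounts (n = n₀ + Σ ν·ξ):
  V: 507 − 1(112.9) − 1(46.28) = 347.8
  P: 0 + 1(112.9) = 112.9
  U: 0 + 2(46.28) = 92.56
Total out = 553.3 lbmol/h; y_U = 92.56 / 553.3 = 0.1673.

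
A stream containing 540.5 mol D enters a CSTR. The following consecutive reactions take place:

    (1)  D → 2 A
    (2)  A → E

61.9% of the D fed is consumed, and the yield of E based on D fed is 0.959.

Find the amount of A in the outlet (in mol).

151 mol

Conversion of D: D consumed = 1ξ₁ = 0.619 × 540.5 → ξ₁ = 334.6 mol.
Yield of E: 1ξ₂ / 540.5 = 0.959 → ξ₂ = 518.3 mol.
Outlet amounts (n = n₀ + Σ ν·ξ):
  D: 540.5 − 1(334.6) = 205.9
  A: 0 + 2(334.6) − 1(518.3) = 150.8
  E: 0 + 1(518.3) = 518.3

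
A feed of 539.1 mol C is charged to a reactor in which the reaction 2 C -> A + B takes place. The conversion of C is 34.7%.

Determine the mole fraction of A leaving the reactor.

C reacted = 0.347 × 539.1 = 187.1 mol; ν_C = −2, so ξ = 187.1/2 = 93.53 mol.
Outlet amounts (n = n₀ + ν ξ):
  C: 539.1 − 2(93.53) = 352
  A: 0 + 1(93.53) = 93.53
  B: 0 + 1(93.53) = 93.53
Total out = 539.1 mol; y_A = 93.53 / 539.1 = 0.1735.

0.173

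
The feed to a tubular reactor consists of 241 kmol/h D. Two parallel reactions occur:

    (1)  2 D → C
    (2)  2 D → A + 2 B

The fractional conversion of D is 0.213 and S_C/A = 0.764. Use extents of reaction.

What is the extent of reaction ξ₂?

ξ₂ = 14.6 kmol/h

Conversion of D: D consumed = 0.213 × 241 = 51.33 kmol/h = 2ξ₁ + 2ξ₂.
Selectivity: 1ξ₁ / (1ξ₂) = 0.764 → ξ₁ = 0.764 ξ₂.
Substitute: (2·0.764 + 2) ξ₂ = 51.33 → ξ₂ = 14.55 kmol/h, ξ₁ = 11.12 kmol/h.
Outlet amounts (n = n₀ + Σ ν·ξ):
  D: 241 − 2(11.12) − 2(14.55) = 189.7
  C: 0 + 1(11.12) = 11.12
  A: 0 + 1(14.55) = 14.55
  B: 0 + 2(14.55) = 29.1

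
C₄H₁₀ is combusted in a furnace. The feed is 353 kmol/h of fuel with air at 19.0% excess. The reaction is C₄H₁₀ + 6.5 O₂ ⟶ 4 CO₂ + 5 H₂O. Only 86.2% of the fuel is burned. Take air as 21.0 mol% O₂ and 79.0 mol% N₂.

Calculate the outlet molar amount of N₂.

10300 kmol/h

Stoichiometric O₂ = 6.5 × 353 = 2294 kmol/h; O₂ fed = 2294 × 1.190 = 2730 kmol/h.
N₂ fed = 2730 × 79/21 = 10270 kmol/h.
Fuel reacted = 0.862 × 353 → ξ = 304.3 kmol/h.
Outlet (n = n₀ + ν ξ):
  C₄H₁₀: 353 − 1(304.3) = 48.71
  O₂: 2730 − 6.5(304.3) = 752.6
  N₂: 10270 (inert)
  CO₂: 0 + 4(304.3) = 1217
  H₂O: 0 + 5(304.3) = 1521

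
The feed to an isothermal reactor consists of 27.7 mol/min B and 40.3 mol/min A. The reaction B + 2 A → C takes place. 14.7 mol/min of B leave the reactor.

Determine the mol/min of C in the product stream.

For B: n = n₀ − 1ξ → 14.7 = 27.7 − 1ξ, giving ξ = 13 mol/min.
Outlet amounts (n = n₀ + ν ξ):
  B: 27.7 − 1(13) = 14.7
  A: 40.3 − 2(13) = 14.3
  C: 0 + 1(13) = 13

13 mol/min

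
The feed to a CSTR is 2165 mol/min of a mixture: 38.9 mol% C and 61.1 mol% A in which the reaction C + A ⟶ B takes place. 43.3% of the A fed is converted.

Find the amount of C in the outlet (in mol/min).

269 mol/min

A reacted = 0.433 × 1323 = 572.8 mol/min; ν_A = −1, so ξ = 572.8/1 = 572.8 mol/min.
Outlet amounts (n = n₀ + ν ξ):
  C: 842.2 − 1(572.8) = 269.4
  A: 1323 − 1(572.8) = 750
  B: 0 + 1(572.8) = 572.8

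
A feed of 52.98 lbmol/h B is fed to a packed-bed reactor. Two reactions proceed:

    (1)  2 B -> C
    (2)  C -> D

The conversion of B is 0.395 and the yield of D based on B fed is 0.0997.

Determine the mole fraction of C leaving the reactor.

0.122

Conversion of B: B consumed = 2ξ₁ = 0.395 × 52.98 → ξ₁ = 10.46 lbmol/h.
Yield of D: 1ξ₂ / 52.98 = 0.0997 → ξ₂ = 5.282 lbmol/h.
Outlet amounts (n = n₀ + Σ ν·ξ):
  B: 52.98 − 2(10.46) = 32.05
  C: 0 + 1(10.46) − 1(5.282) = 5.181
  D: 0 + 1(5.282) = 5.282
Total out = 42.52 lbmol/h; y_C = 5.181 / 42.52 = 0.1219.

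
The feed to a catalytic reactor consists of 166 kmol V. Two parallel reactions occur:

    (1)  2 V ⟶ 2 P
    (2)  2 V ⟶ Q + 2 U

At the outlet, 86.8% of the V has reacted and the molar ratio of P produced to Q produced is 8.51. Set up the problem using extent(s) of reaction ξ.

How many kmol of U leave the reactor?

Conversion of V: V consumed = 0.868 × 166 = 144.1 kmol = 2ξ₁ + 2ξ₂.
Selectivity: 2ξ₁ / (1ξ₂) = 8.51 → ξ₁ = 4.255 ξ₂.
Substitute: (2·4.255 + 2) ξ₂ = 144.1 → ξ₂ = 13.71 kmol, ξ₁ = 58.33 kmol.
Outlet amounts (n = n₀ + Σ ν·ξ):
  V: 166 − 2(58.33) − 2(13.71) = 21.91
  P: 0 + 2(58.33) = 116.7
  Q: 0 + 1(13.71) = 13.71
  U: 0 + 2(13.71) = 27.42

27.4 kmol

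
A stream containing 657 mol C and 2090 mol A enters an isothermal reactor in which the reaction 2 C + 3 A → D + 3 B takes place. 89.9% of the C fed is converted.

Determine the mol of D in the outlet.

C reacted = 0.899 × 657 = 590.6 mol; ν_C = −2, so ξ = 590.6/2 = 295.3 mol.
Outlet amounts (n = n₀ + ν ξ):
  C: 657 − 2(295.3) = 66.36
  A: 2090 − 3(295.3) = 1204
  D: 0 + 1(295.3) = 295.3
  B: 0 + 3(295.3) = 886

295 mol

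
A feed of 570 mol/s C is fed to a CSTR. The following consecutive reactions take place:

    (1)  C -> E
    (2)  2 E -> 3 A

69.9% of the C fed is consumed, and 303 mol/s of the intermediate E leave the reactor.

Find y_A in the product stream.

Conversion of C: C consumed = 1ξ₁ = 0.699 × 570 → ξ₁ = 398.4 mol/s.
E balance: n_E = 0 + 1ξ₁ − 2ξ₂ = 303 → ξ₂ = (1·398.4 − 303)/2 = 47.71 mol/s.
Outlet amounts (n = n₀ + Σ ν·ξ):
  C: 570 − 1(398.4) = 171.6
  E: 0 + 1(398.4) − 2(47.71) = 303
  A: 0 + 3(47.71) = 143.1
Total out = 617.7 mol/s; y_A = 143.1 / 617.7 = 0.2317.

0.232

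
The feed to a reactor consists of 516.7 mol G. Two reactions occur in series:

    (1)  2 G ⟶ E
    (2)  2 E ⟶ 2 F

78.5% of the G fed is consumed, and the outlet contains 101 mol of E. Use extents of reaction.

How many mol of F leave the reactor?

102 mol

Conversion of G: G consumed = 2ξ₁ = 0.785 × 516.7 → ξ₁ = 202.8 mol.
E balance: n_E = 0 + 1ξ₁ − 2ξ₂ = 101 → ξ₂ = (1·202.8 − 101)/2 = 50.9 mol.
Outlet amounts (n = n₀ + Σ ν·ξ):
  G: 516.7 − 2(202.8) = 111.1
  E: 0 + 1(202.8) − 2(50.9) = 101
  F: 0 + 2(50.9) = 101.8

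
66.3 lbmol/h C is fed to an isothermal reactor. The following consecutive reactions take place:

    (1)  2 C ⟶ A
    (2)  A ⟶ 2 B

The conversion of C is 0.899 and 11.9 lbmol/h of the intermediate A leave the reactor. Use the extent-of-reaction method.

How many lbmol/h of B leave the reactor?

35.8 lbmol/h

Conversion of C: C consumed = 2ξ₁ = 0.899 × 66.3 → ξ₁ = 29.8 lbmol/h.
A balance: n_A = 0 + 1ξ₁ − 1ξ₂ = 11.9 → ξ₂ = (1·29.8 − 11.9)/1 = 17.9 lbmol/h.
Outlet amounts (n = n₀ + Σ ν·ξ):
  C: 66.3 − 2(29.8) = 6.696
  A: 0 + 1(29.8) − 1(17.9) = 11.9
  B: 0 + 2(17.9) = 35.8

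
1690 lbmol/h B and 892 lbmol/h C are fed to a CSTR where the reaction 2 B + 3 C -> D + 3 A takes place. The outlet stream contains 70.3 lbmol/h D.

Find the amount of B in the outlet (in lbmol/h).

1550 lbmol/h

For D: n = n₀ + 1ξ → 70.3 = 0 + 1ξ, giving ξ = 70.3 lbmol/h.
Outlet amounts (n = n₀ + ν ξ):
  B: 1690 − 2(70.3) = 1549
  C: 892 − 3(70.3) = 681.1
  D: 0 + 1(70.3) = 70.3
  A: 0 + 3(70.3) = 210.9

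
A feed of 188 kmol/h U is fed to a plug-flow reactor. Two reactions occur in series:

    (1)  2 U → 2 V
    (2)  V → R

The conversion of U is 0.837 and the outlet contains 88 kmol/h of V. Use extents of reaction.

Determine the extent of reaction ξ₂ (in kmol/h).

ξ₂ = 69.4 kmol/h

Conversion of U: U consumed = 2ξ₁ = 0.837 × 188 → ξ₁ = 78.68 kmol/h.
V balance: n_V = 0 + 2ξ₁ − 1ξ₂ = 88 → ξ₂ = (2·78.68 − 88)/1 = 69.36 kmol/h.
Outlet amounts (n = n₀ + Σ ν·ξ):
  U: 188 − 2(78.68) = 30.64
  V: 0 + 2(78.68) − 1(69.36) = 88
  R: 0 + 1(69.36) = 69.36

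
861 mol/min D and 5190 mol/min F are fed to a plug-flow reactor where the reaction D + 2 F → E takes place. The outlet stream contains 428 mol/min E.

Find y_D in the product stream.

0.0833

For E: n = n₀ + 1ξ → 428 = 0 + 1ξ, giving ξ = 428 mol/min.
Outlet amounts (n = n₀ + ν ξ):
  D: 861 − 1(428) = 433
  F: 5190 − 2(428) = 4334
  E: 0 + 1(428) = 428
Total out = 5195 mol/min; y_D = 433 / 5195 = 0.08335.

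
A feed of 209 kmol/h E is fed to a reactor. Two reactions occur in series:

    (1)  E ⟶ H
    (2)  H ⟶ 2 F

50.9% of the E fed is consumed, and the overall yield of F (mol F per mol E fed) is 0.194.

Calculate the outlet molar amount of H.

86.1 kmol/h

Conversion of E: E consumed = 1ξ₁ = 0.509 × 209 → ξ₁ = 106.4 kmol/h.
Yield of F: 2ξ₂ / 209 = 0.194 → ξ₂ = 20.27 kmol/h.
Outlet amounts (n = n₀ + Σ ν·ξ):
  E: 209 − 1(106.4) = 102.6
  H: 0 + 1(106.4) − 1(20.27) = 86.11
  F: 0 + 2(20.27) = 40.55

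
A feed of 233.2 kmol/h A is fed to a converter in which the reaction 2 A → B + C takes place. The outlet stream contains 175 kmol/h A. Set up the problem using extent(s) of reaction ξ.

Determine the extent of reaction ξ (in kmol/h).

ξ = 29.1 kmol/h

For A: n = n₀ − 2ξ → 175 = 233.2 − 2ξ, giving ξ = 29.1 kmol/h.
Outlet amounts (n = n₀ + ν ξ):
  A: 233.2 − 2(29.1) = 175
  B: 0 + 1(29.1) = 29.1
  C: 0 + 1(29.1) = 29.1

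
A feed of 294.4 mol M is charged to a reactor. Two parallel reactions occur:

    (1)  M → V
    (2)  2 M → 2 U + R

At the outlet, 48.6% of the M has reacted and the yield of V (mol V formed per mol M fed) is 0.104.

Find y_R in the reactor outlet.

Yield of V: 1ξ₁ / 294.4 = 0.104 → ξ₁ = 30.62 mol.
Conversion of M: 1ξ₁ + 2ξ₂ = 0.486 × 294.4 = 143.1 → ξ₂ = 56.23 mol.
Outlet amounts (n = n₀ + Σ ν·ξ):
  M: 294.4 − 1(30.62) − 2(56.23) = 151.3
  V: 0 + 1(30.62) = 30.62
  U: 0 + 2(56.23) = 112.5
  R: 0 + 1(56.23) = 56.23
Total out = 350.6 mol; y_R = 56.23 / 350.6 = 0.1604.

0.16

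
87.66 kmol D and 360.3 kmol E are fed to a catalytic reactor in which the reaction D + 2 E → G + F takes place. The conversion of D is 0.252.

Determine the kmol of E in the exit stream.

316 kmol

D reacted = 0.252 × 87.66 = 22.09 kmol; ν_D = −1, so ξ = 22.09/1 = 22.09 kmol.
Outlet amounts (n = n₀ + ν ξ):
  D: 87.66 − 1(22.09) = 65.57
  E: 360.3 − 2(22.09) = 316.1
  G: 0 + 1(22.09) = 22.09
  F: 0 + 1(22.09) = 22.09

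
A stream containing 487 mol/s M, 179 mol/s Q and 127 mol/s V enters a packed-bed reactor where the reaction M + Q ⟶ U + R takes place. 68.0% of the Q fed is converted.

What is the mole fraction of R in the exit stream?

Q reacted = 0.68 × 179 = 121.7 mol/s; ν_Q = −1, so ξ = 121.7/1 = 121.7 mol/s.
Outlet amounts (n = n₀ + ν ξ):
  M: 487 − 1(121.7) = 365.3
  Q: 179 − 1(121.7) = 57.28
  U: 0 + 1(121.7) = 121.7
  R: 0 + 1(121.7) = 121.7
  V: 127 (inert)
Total out = 793 mol/s; y_R = 121.7 / 793 = 0.1535.

0.153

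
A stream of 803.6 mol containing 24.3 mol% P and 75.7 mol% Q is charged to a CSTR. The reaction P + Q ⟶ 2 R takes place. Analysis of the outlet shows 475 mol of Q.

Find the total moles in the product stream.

804 mol

For Q: n = n₀ − 1ξ → 475 = 608.3 − 1ξ, giving ξ = 133.3 mol.
Outlet amounts (n = n₀ + ν ξ):
  P: 195.3 − 1(133.3) = 61.95
  Q: 608.3 − 1(133.3) = 475
  R: 0 + 2(133.3) = 266.7
Total out = 61.95 + 475 + 266.7 = 803.6 mol.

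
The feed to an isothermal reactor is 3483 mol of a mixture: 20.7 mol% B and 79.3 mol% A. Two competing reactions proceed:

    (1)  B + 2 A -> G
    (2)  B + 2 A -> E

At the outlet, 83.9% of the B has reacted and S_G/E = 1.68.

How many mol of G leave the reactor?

379 mol

Conversion of B: B consumed = 0.839 × 721 = 604.9 mol = 1ξ₁ + 1ξ₂.
Selectivity: 1ξ₁ / (1ξ₂) = 1.68 → ξ₁ = 1.68 ξ₂.
Substitute: (1·1.68 + 1) ξ₂ = 604.9 → ξ₂ = 225.7 mol, ξ₁ = 379.2 mol.
Outlet amounts (n = n₀ + Σ ν·ξ):
  B: 721 − 1(379.2) − 1(225.7) = 116.1
  A: 2762 − 2(379.2) − 2(225.7) = 1552
  G: 0 + 1(379.2) = 379.2
  E: 0 + 1(225.7) = 225.7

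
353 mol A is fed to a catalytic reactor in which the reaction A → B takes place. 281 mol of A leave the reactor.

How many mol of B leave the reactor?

72 mol

For A: n = n₀ − 1ξ → 281 = 353 − 1ξ, giving ξ = 72 mol.
Outlet amounts (n = n₀ + ν ξ):
  A: 353 − 1(72) = 281
  B: 0 + 1(72) = 72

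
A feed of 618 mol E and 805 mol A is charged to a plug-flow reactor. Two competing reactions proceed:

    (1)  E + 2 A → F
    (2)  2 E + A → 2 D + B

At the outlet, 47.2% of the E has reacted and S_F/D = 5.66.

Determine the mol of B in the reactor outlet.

21.9 mol

Conversion of E: E consumed = 0.472 × 618 = 291.7 mol = 1ξ₁ + 2ξ₂.
Selectivity: 1ξ₁ / (2ξ₂) = 5.66 → ξ₁ = 11.32 ξ₂.
Substitute: (1·11.32 + 2) ξ₂ = 291.7 → ξ₂ = 21.9 mol, ξ₁ = 247.9 mol.
Outlet amounts (n = n₀ + Σ ν·ξ):
  E: 618 − 1(247.9) − 2(21.9) = 326.3
  A: 805 − 2(247.9) − 1(21.9) = 287.3
  F: 0 + 1(247.9) = 247.9
  D: 0 + 2(21.9) = 43.8
  B: 0 + 1(21.9) = 21.9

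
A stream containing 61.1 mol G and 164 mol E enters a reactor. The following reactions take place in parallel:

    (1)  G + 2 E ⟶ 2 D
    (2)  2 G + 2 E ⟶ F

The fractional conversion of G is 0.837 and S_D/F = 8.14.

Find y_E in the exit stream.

Conversion of G: G consumed = 0.837 × 61.1 = 51.14 mol = 1ξ₁ + 2ξ₂.
Selectivity: 2ξ₁ / (1ξ₂) = 8.14 → ξ₁ = 4.07 ξ₂.
Substitute: (1·4.07 + 2) ξ₂ = 51.14 → ξ₂ = 8.425 mol, ξ₁ = 34.29 mol.
Outlet amounts (n = n₀ + Σ ν·ξ):
  G: 61.1 − 1(34.29) − 2(8.425) = 9.959
  E: 164 − 2(34.29) − 2(8.425) = 78.57
  D: 0 + 2(34.29) = 68.58
  F: 0 + 1(8.425) = 8.425
Total out = 165.5 mol; y_E = 78.57 / 165.5 = 0.4746.

0.475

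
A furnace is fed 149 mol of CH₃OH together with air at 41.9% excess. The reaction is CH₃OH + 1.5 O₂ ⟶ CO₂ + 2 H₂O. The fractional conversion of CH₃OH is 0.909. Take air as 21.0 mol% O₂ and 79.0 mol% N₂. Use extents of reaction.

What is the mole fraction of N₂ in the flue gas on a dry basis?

Stoichiometric O₂ = 1.5 × 149 = 223.5 mol; O₂ fed = 223.5 × 1.419 = 317.1 mol.
N₂ fed = 317.1 × 79/21 = 1193 mol.
Fuel reacted = 0.909 × 149 → ξ = 135.4 mol.
Outlet (n = n₀ + ν ξ):
  CH₃OH: 149 − 1(135.4) = 13.56
  O₂: 317.1 − 1.5(135.4) = 114
  N₂: 1193 (inert)
  CO₂: 0 + 1(135.4) = 135.4
  H₂O: 0 + 2(135.4) = 270.9
Dry total = 1456 mol; y_N₂ (dry) = 1193 / 1456 = 0.8194.

0.819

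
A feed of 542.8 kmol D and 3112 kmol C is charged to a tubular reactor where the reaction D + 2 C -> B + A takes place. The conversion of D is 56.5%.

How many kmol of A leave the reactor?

D reacted = 0.565 × 542.8 = 306.7 kmol; ν_D = −1, so ξ = 306.7/1 = 306.7 kmol.
Outlet amounts (n = n₀ + ν ξ):
  D: 542.8 − 1(306.7) = 236.1
  C: 3112 − 2(306.7) = 2499
  B: 0 + 1(306.7) = 306.7
  A: 0 + 1(306.7) = 306.7

307 kmol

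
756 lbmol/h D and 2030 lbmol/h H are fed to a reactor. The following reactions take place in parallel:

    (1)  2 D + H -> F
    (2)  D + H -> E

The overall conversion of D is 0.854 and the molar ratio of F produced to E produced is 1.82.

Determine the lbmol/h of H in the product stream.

1640 lbmol/h

Conversion of D: D consumed = 0.854 × 756 = 645.6 lbmol/h = 2ξ₁ + 1ξ₂.
Selectivity: 1ξ₁ / (1ξ₂) = 1.82 → ξ₁ = 1.82 ξ₂.
Substitute: (2·1.82 + 1) ξ₂ = 645.6 → ξ₂ = 139.1 lbmol/h, ξ₁ = 253.2 lbmol/h.
Outlet amounts (n = n₀ + Σ ν·ξ):
  D: 756 − 2(253.2) − 1(139.1) = 110.4
  H: 2030 − 1(253.2) − 1(139.1) = 1638
  F: 0 + 1(253.2) = 253.2
  E: 0 + 1(139.1) = 139.1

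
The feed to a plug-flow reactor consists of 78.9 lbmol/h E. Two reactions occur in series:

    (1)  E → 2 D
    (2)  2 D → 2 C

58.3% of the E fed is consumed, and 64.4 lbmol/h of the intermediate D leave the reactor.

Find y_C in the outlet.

0.221

Conversion of E: E consumed = 1ξ₁ = 0.583 × 78.9 → ξ₁ = 46 lbmol/h.
D balance: n_D = 0 + 2ξ₁ − 2ξ₂ = 64.4 → ξ₂ = (2·46 − 64.4)/2 = 13.8 lbmol/h.
Outlet amounts (n = n₀ + Σ ν·ξ):
  E: 78.9 − 1(46) = 32.9
  D: 0 + 2(46) − 2(13.8) = 64.4
  C: 0 + 2(13.8) = 27.6
Total out = 124.9 lbmol/h; y_C = 27.6 / 124.9 = 0.221.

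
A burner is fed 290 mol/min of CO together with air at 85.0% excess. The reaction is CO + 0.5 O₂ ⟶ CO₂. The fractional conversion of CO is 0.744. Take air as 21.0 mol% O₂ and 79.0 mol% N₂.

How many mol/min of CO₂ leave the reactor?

Stoichiometric O₂ = 0.5 × 290 = 145 mol/min; O₂ fed = 145 × 1.850 = 268.2 mol/min.
N₂ fed = 268.2 × 79/21 = 1009 mol/min.
Fuel reacted = 0.744 × 290 → ξ = 215.8 mol/min.
Outlet (n = n₀ + ν ξ):
  CO: 290 − 1(215.8) = 74.24
  O₂: 268.2 − 0.5(215.8) = 160.4
  N₂: 1009 (inert)
  CO₂: 0 + 1(215.8) = 215.8

216 mol/min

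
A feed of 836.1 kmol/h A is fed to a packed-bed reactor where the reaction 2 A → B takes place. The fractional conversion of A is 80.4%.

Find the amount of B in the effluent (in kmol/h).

336 kmol/h

A reacted = 0.804 × 836.1 = 672.2 kmol/h; ν_A = −2, so ξ = 672.2/2 = 336.1 kmol/h.
Outlet amounts (n = n₀ + ν ξ):
  A: 836.1 − 2(336.1) = 163.9
  B: 0 + 1(336.1) = 336.1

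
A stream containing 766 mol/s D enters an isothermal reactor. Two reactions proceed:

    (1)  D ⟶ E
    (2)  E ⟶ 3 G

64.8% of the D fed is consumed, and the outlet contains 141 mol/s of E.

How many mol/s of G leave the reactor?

1070 mol/s

Conversion of D: D consumed = 1ξ₁ = 0.648 × 766 → ξ₁ = 496.4 mol/s.
E balance: n_E = 0 + 1ξ₁ − 1ξ₂ = 141 → ξ₂ = (1·496.4 − 141)/1 = 355.4 mol/s.
Outlet amounts (n = n₀ + Σ ν·ξ):
  D: 766 − 1(496.4) = 269.6
  E: 0 + 1(496.4) − 1(355.4) = 141
  G: 0 + 3(355.4) = 1066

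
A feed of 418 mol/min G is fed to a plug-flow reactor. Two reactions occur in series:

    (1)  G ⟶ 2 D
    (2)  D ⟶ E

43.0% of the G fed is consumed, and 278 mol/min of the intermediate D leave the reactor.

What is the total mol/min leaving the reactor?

Conversion of G: G consumed = 1ξ₁ = 0.43 × 418 → ξ₁ = 179.7 mol/min.
D balance: n_D = 0 + 2ξ₁ − 1ξ₂ = 278 → ξ₂ = (2·179.7 − 278)/1 = 81.48 mol/min.
Outlet amounts (n = n₀ + Σ ν·ξ):
  G: 418 − 1(179.7) = 238.3
  D: 0 + 2(179.7) − 1(81.48) = 278
  E: 0 + 1(81.48) = 81.48
Total out = 238.3 + 278 + 81.48 = 597.7 mol/min.

598 mol/min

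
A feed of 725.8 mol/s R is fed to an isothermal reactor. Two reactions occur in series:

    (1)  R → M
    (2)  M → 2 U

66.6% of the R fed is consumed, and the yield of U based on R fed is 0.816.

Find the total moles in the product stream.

1020 mol/s

Conversion of R: R consumed = 1ξ₁ = 0.666 × 725.8 → ξ₁ = 483.4 mol/s.
Yield of U: 2ξ₂ / 725.8 = 0.816 → ξ₂ = 296.1 mol/s.
Outlet amounts (n = n₀ + Σ ν·ξ):
  R: 725.8 − 1(483.4) = 242.4
  M: 0 + 1(483.4) − 1(296.1) = 187.3
  U: 0 + 2(296.1) = 592.3
Total out = 242.4 + 187.3 + 592.3 = 1022 mol/s.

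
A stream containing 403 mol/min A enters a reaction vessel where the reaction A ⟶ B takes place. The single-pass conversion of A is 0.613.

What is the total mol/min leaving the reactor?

A reacted = 0.613 × 403 = 247 mol/min; ν_A = −1, so ξ = 247/1 = 247 mol/min.
Outlet amounts (n = n₀ + ν ξ):
  A: 403 − 1(247) = 156
  B: 0 + 1(247) = 247
Total out = 156 + 247 = 403 mol/min.

403 mol/min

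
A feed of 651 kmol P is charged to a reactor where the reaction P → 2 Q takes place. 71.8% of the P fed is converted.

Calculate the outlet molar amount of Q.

P reacted = 0.718 × 651 = 467.4 kmol; ν_P = −1, so ξ = 467.4/1 = 467.4 kmol.
Outlet amounts (n = n₀ + ν ξ):
  P: 651 − 1(467.4) = 183.6
  Q: 0 + 2(467.4) = 934.8

935 kmol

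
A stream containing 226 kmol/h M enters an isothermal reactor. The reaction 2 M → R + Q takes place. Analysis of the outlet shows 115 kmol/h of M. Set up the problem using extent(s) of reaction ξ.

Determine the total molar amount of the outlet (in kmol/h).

226 kmol/h

For M: n = n₀ − 2ξ → 115 = 226 − 2ξ, giving ξ = 55.5 kmol/h.
Outlet amounts (n = n₀ + ν ξ):
  M: 226 − 2(55.5) = 115
  R: 0 + 1(55.5) = 55.5
  Q: 0 + 1(55.5) = 55.5
Total out = 115 + 55.5 + 55.5 = 226 kmol/h.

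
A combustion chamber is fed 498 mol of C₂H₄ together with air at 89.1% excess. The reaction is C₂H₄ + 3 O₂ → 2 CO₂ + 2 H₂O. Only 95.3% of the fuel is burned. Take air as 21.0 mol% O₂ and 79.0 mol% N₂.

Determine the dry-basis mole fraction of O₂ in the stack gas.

0.108

Stoichiometric O₂ = 3 × 498 = 1494 mol; O₂ fed = 1494 × 1.891 = 2825 mol.
N₂ fed = 2825 × 79/21 = 10630 mol.
Fuel reacted = 0.953 × 498 → ξ = 474.6 mol.
Outlet (n = n₀ + ν ξ):
  C₂H₄: 498 − 1(474.6) = 23.41
  O₂: 2825 − 3(474.6) = 1401
  N₂: 10630 (inert)
  CO₂: 0 + 2(474.6) = 949.2
  H₂O: 0 + 2(474.6) = 949.2
Dry total = 13000 mol; y_O₂ (dry) = 1401 / 13000 = 0.1078.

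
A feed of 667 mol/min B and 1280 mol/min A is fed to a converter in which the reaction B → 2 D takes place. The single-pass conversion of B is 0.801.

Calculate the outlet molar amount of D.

1070 mol/min

B reacted = 0.801 × 667 = 534.3 mol/min; ν_B = −1, so ξ = 534.3/1 = 534.3 mol/min.
Outlet amounts (n = n₀ + ν ξ):
  B: 667 − 1(534.3) = 132.7
  D: 0 + 2(534.3) = 1069
  A: 1280 (inert)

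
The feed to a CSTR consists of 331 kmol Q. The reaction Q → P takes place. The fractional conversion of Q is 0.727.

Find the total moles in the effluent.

331 kmol

Q reacted = 0.727 × 331 = 240.6 kmol; ν_Q = −1, so ξ = 240.6/1 = 240.6 kmol.
Outlet amounts (n = n₀ + ν ξ):
  Q: 331 − 1(240.6) = 90.36
  P: 0 + 1(240.6) = 240.6
Total out = 90.36 + 240.6 = 331 kmol.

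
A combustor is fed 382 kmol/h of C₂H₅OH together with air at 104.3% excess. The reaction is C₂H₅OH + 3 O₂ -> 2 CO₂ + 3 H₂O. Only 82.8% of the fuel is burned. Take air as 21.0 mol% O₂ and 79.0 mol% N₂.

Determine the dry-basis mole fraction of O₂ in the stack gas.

0.128

Stoichiometric O₂ = 3 × 382 = 1146 kmol/h; O₂ fed = 1146 × 2.043 = 2341 kmol/h.
N₂ fed = 2341 × 79/21 = 8808 kmol/h.
Fuel reacted = 0.828 × 382 → ξ = 316.3 kmol/h.
Outlet (n = n₀ + ν ξ):
  C₂H₅OH: 382 − 1(316.3) = 65.7
  O₂: 2341 − 3(316.3) = 1392
  N₂: 8808 (inert)
  CO₂: 0 + 2(316.3) = 632.6
  H₂O: 0 + 3(316.3) = 948.9
Dry total = 10900 kmol/h; y_O₂ (dry) = 1392 / 10900 = 0.1278.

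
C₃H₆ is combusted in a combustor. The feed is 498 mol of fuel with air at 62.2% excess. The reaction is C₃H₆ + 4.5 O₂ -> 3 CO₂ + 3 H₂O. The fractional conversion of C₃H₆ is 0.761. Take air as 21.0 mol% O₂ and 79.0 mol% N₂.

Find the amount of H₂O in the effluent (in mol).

Stoichiometric O₂ = 4.5 × 498 = 2241 mol; O₂ fed = 2241 × 1.622 = 3635 mol.
N₂ fed = 3635 × 79/21 = 13670 mol.
Fuel reacted = 0.761 × 498 → ξ = 379 mol.
Outlet (n = n₀ + ν ξ):
  C₃H₆: 498 − 1(379) = 119
  O₂: 3635 − 4.5(379) = 1930
  N₂: 13670 (inert)
  CO₂: 0 + 3(379) = 1137
  H₂O: 0 + 3(379) = 1137

1140 mol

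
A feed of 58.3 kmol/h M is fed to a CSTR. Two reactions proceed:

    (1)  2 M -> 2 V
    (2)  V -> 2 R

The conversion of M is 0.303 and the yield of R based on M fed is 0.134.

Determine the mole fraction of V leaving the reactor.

0.221

Conversion of M: M consumed = 2ξ₁ = 0.303 × 58.3 → ξ₁ = 8.832 kmol/h.
Yield of R: 2ξ₂ / 58.3 = 0.134 → ξ₂ = 3.906 kmol/h.
Outlet amounts (n = n₀ + Σ ν·ξ):
  M: 58.3 − 2(8.832) = 40.64
  V: 0 + 2(8.832) − 1(3.906) = 13.76
  R: 0 + 2(3.906) = 7.812
Total out = 62.21 kmol/h; y_V = 13.76 / 62.21 = 0.2212.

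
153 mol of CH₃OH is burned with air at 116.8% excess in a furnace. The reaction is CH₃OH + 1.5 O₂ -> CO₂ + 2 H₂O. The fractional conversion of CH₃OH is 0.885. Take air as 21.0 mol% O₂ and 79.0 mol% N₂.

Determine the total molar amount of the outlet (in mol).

2590 mol

Stoichiometric O₂ = 1.5 × 153 = 229.5 mol; O₂ fed = 229.5 × 2.168 = 497.6 mol.
N₂ fed = 497.6 × 79/21 = 1872 mol.
Fuel reacted = 0.885 × 153 → ξ = 135.4 mol.
Outlet (n = n₀ + ν ξ):
  CH₃OH: 153 − 1(135.4) = 17.59
  O₂: 497.6 − 1.5(135.4) = 294.4
  N₂: 1872 (inert)
  CO₂: 0 + 1(135.4) = 135.4
  H₂O: 0 + 2(135.4) = 270.8
Total out = 17.59 + 294.4 + 1872 + 135.4 + 270.8 = 2590 mol.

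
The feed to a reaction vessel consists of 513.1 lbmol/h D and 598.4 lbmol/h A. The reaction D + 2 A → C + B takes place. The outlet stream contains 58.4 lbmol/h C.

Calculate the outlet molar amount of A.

482 lbmol/h

For C: n = n₀ + 1ξ → 58.4 = 0 + 1ξ, giving ξ = 58.4 lbmol/h.
Outlet amounts (n = n₀ + ν ξ):
  D: 513.1 − 1(58.4) = 454.7
  A: 598.4 − 2(58.4) = 481.6
  C: 0 + 1(58.4) = 58.4
  B: 0 + 1(58.4) = 58.4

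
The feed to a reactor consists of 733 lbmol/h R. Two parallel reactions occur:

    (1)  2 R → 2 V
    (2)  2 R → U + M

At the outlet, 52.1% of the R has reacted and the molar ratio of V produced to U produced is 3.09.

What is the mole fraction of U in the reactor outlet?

Conversion of R: R consumed = 0.521 × 733 = 381.9 lbmol/h = 2ξ₁ + 2ξ₂.
Selectivity: 2ξ₁ / (1ξ₂) = 3.09 → ξ₁ = 1.545 ξ₂.
Substitute: (2·1.545 + 2) ξ₂ = 381.9 → ξ₂ = 75.03 lbmol/h, ξ₁ = 115.9 lbmol/h.
Outlet amounts (n = n₀ + Σ ν·ξ):
  R: 733 − 2(115.9) − 2(75.03) = 351.1
  V: 0 + 2(115.9) = 231.8
  U: 0 + 1(75.03) = 75.03
  M: 0 + 1(75.03) = 75.03
Total out = 733 lbmol/h; y_U = 75.03 / 733 = 0.1024.

0.102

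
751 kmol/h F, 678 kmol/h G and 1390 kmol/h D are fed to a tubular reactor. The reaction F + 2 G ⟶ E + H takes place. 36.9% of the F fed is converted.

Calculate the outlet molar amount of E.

F reacted = 0.369 × 751 = 277.1 kmol/h; ν_F = −1, so ξ = 277.1/1 = 277.1 kmol/h.
Outlet amounts (n = n₀ + ν ξ):
  F: 751 − 1(277.1) = 473.9
  G: 678 − 2(277.1) = 123.8
  E: 0 + 1(277.1) = 277.1
  H: 0 + 1(277.1) = 277.1
  D: 1390 (inert)

277 kmol/h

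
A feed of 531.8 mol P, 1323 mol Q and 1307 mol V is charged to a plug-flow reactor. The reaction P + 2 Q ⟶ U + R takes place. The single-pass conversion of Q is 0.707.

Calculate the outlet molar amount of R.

468 mol

Q reacted = 0.707 × 1323 = 935.4 mol; ν_Q = −2, so ξ = 935.4/2 = 467.7 mol.
Outlet amounts (n = n₀ + ν ξ):
  P: 531.8 − 1(467.7) = 64.12
  Q: 1323 − 2(467.7) = 387.6
  U: 0 + 1(467.7) = 467.7
  R: 0 + 1(467.7) = 467.7
  V: 1307 (inert)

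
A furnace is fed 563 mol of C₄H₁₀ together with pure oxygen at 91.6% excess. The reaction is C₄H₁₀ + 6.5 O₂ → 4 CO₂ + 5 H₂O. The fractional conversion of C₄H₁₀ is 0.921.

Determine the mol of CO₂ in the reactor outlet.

Stoichiometric O₂ = 6.5 × 563 = 3660 mol; O₂ fed = 3660 × 1.916 = 7012 mol.
Fuel reacted = 0.921 × 563 → ξ = 518.5 mol.
Outlet (n = n₀ + ν ξ):
  C₄H₁₀: 563 − 1(518.5) = 44.48
  O₂: 7012 − 6.5(518.5) = 3641
  CO₂: 0 + 4(518.5) = 2074
  H₂O: 0 + 5(518.5) = 2593

2070 mol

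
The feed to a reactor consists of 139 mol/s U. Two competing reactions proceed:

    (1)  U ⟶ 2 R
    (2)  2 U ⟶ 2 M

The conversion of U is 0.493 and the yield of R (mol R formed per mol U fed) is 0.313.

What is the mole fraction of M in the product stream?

0.291

Yield of R: 2ξ₁ / 139 = 0.313 → ξ₁ = 21.75 mol/s.
Conversion of U: 1ξ₁ + 2ξ₂ = 0.493 × 139 = 68.53 → ξ₂ = 23.39 mol/s.
Outlet amounts (n = n₀ + Σ ν·ξ):
  U: 139 − 1(21.75) − 2(23.39) = 70.47
  R: 0 + 2(21.75) = 43.51
  M: 0 + 2(23.39) = 46.77
Total out = 160.8 mol/s; y_M = 46.77 / 160.8 = 0.291.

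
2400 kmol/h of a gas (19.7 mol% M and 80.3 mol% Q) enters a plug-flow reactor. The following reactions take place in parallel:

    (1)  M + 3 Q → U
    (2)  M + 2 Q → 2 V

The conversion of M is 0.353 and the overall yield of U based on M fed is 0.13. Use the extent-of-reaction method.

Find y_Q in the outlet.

Yield of U: 1ξ₁ / 472.8 = 0.13 → ξ₁ = 61.46 kmol/h.
Conversion of M: 1ξ₁ + 1ξ₂ = 0.353 × 472.8 = 166.9 → ξ₂ = 105.4 kmol/h.
Outlet amounts (n = n₀ + Σ ν·ξ):
  M: 472.8 − 1(61.46) − 1(105.4) = 305.9
  Q: 1927 − 3(61.46) − 2(105.4) = 1532
  U: 0 + 1(61.46) = 61.46
  V: 0 + 2(105.4) = 210.9
Total out = 2110 kmol/h; y_Q = 1532 / 2110 = 0.726.

0.726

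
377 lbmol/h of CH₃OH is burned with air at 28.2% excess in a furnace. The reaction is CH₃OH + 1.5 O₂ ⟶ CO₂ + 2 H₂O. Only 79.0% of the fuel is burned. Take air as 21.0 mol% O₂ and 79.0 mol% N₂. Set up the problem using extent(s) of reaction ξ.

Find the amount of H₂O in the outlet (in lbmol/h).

Stoichiometric O₂ = 1.5 × 377 = 565.5 lbmol/h; O₂ fed = 565.5 × 1.282 = 725 lbmol/h.
N₂ fed = 725 × 79/21 = 2727 lbmol/h.
Fuel reacted = 0.79 × 377 → ξ = 297.8 lbmol/h.
Outlet (n = n₀ + ν ξ):
  CH₃OH: 377 − 1(297.8) = 79.17
  O₂: 725 − 1.5(297.8) = 278.2
  N₂: 2727 (inert)
  CO₂: 0 + 1(297.8) = 297.8
  H₂O: 0 + 2(297.8) = 595.7

596 lbmol/h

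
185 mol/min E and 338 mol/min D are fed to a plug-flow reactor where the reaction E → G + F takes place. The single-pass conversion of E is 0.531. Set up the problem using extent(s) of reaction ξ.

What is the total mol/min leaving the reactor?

E reacted = 0.531 × 185 = 98.23 mol/min; ν_E = −1, so ξ = 98.23/1 = 98.23 mol/min.
Outlet amounts (n = n₀ + ν ξ):
  E: 185 − 1(98.23) = 86.77
  G: 0 + 1(98.23) = 98.23
  F: 0 + 1(98.23) = 98.23
  D: 338 (inert)
Total out = 86.77 + 98.23 + 98.23 + 338 = 621.2 mol/min.

621 mol/min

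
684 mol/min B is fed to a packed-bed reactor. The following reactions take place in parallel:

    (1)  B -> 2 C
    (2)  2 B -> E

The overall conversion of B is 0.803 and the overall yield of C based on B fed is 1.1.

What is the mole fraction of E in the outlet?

Yield of C: 2ξ₁ / 684 = 1.1 → ξ₁ = 376.2 mol/min.
Conversion of B: 1ξ₁ + 2ξ₂ = 0.803 × 684 = 549.3 → ξ₂ = 86.53 mol/min.
Outlet amounts (n = n₀ + Σ ν·ξ):
  B: 684 − 1(376.2) − 2(86.53) = 134.7
  C: 0 + 2(376.2) = 752.4
  E: 0 + 1(86.53) = 86.53
Total out = 973.7 mol/min; y_E = 86.53 / 973.7 = 0.08887.

0.0889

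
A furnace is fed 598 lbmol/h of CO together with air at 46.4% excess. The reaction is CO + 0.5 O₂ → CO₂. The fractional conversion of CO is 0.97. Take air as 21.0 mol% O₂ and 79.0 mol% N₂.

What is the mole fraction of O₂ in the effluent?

Stoichiometric O₂ = 0.5 × 598 = 299 lbmol/h; O₂ fed = 299 × 1.464 = 437.7 lbmol/h.
N₂ fed = 437.7 × 79/21 = 1647 lbmol/h.
Fuel reacted = 0.97 × 598 → ξ = 580.1 lbmol/h.
Outlet (n = n₀ + ν ξ):
  CO: 598 − 1(580.1) = 17.94
  O₂: 437.7 − 0.5(580.1) = 147.7
  N₂: 1647 (inert)
  CO₂: 0 + 1(580.1) = 580.1
Total out = 2392 lbmol/h; y_O₂ = 147.7 / 2392 = 0.06174.

0.0617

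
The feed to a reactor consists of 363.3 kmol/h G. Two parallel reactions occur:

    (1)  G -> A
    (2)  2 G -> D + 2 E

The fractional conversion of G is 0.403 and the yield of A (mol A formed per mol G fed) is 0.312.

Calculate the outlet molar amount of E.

Yield of A: 1ξ₁ / 363.3 = 0.312 → ξ₁ = 113.3 kmol/h.
Conversion of G: 1ξ₁ + 2ξ₂ = 0.403 × 363.3 = 146.4 → ξ₂ = 16.53 kmol/h.
Outlet amounts (n = n₀ + Σ ν·ξ):
  G: 363.3 − 1(113.3) − 2(16.53) = 216.9
  A: 0 + 1(113.3) = 113.3
  D: 0 + 1(16.53) = 16.53
  E: 0 + 2(16.53) = 33.06

33.1 kmol/h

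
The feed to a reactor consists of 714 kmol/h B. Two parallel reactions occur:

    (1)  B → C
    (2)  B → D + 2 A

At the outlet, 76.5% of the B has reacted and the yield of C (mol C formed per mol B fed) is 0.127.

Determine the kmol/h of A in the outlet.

Yield of C: 1ξ₁ / 714 = 0.127 → ξ₁ = 90.68 kmol/h.
Conversion of B: 1ξ₁ + 1ξ₂ = 0.765 × 714 = 546.2 → ξ₂ = 455.5 kmol/h.
Outlet amounts (n = n₀ + Σ ν·ξ):
  B: 714 − 1(90.68) − 1(455.5) = 167.8
  C: 0 + 1(90.68) = 90.68
  D: 0 + 1(455.5) = 455.5
  A: 0 + 2(455.5) = 911.1

911 kmol/h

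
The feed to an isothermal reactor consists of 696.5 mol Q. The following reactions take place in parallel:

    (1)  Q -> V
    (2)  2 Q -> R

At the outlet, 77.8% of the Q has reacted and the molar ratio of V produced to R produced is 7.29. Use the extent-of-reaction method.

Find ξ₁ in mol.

Conversion of Q: Q consumed = 0.778 × 696.5 = 541.9 mol = 1ξ₁ + 2ξ₂.
Selectivity: 1ξ₁ / (1ξ₂) = 7.29 → ξ₁ = 7.29 ξ₂.
Substitute: (1·7.29 + 2) ξ₂ = 541.9 → ξ₂ = 58.33 mol, ξ₁ = 425.2 mol.
Outlet amounts (n = n₀ + Σ ν·ξ):
  Q: 696.5 − 1(425.2) − 2(58.33) = 154.6
  V: 0 + 1(425.2) = 425.2
  R: 0 + 1(58.33) = 58.33

ξ₁ = 425 mol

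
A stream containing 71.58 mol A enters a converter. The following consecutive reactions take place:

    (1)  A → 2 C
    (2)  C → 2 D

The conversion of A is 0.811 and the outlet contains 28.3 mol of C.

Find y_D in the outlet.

Conversion of A: A consumed = 1ξ₁ = 0.811 × 71.58 → ξ₁ = 58.05 mol.
C balance: n_C = 0 + 2ξ₁ − 1ξ₂ = 28.3 → ξ₂ = (2·58.05 − 28.3)/1 = 87.8 mol.
Outlet amounts (n = n₀ + Σ ν·ξ):
  A: 71.58 − 1(58.05) = 13.53
  C: 0 + 2(58.05) − 1(87.8) = 28.3
  D: 0 + 2(87.8) = 175.6
Total out = 217.4 mol; y_D = 175.6 / 217.4 = 0.8076.

0.808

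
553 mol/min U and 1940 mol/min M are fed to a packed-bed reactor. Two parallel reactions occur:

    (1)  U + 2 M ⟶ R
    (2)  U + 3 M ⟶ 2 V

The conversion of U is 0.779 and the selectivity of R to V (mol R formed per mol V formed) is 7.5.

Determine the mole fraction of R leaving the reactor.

0.248

Conversion of U: U consumed = 0.779 × 553 = 430.8 mol/min = 1ξ₁ + 1ξ₂.
Selectivity: 1ξ₁ / (2ξ₂) = 7.5 → ξ₁ = 15 ξ₂.
Substitute: (1·15 + 1) ξ₂ = 430.8 → ξ₂ = 26.92 mol/min, ξ₁ = 403.9 mol/min.
Outlet amounts (n = n₀ + Σ ν·ξ):
  U: 553 − 1(403.9) − 1(26.92) = 122.2
  M: 1940 − 2(403.9) − 3(26.92) = 1052
  R: 0 + 1(403.9) = 403.9
  V: 0 + 2(26.92) = 53.85
Total out = 1631 mol/min; y_R = 403.9 / 1631 = 0.2476.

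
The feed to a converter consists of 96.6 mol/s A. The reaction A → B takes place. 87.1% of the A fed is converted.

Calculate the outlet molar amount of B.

84.1 mol/s

A reacted = 0.871 × 96.6 = 84.14 mol/s; ν_A = −1, so ξ = 84.14/1 = 84.14 mol/s.
Outlet amounts (n = n₀ + ν ξ):
  A: 96.6 − 1(84.14) = 12.46
  B: 0 + 1(84.14) = 84.14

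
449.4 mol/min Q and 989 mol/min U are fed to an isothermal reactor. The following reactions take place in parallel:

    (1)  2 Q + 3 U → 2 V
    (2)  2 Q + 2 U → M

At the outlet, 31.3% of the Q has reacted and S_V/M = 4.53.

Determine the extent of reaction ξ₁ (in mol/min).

ξ₁ = 48.8 mol/min

Conversion of Q: Q consumed = 0.313 × 449.4 = 140.7 mol/min = 2ξ₁ + 2ξ₂.
Selectivity: 2ξ₁ / (1ξ₂) = 4.53 → ξ₁ = 2.265 ξ₂.
Substitute: (2·2.265 + 2) ξ₂ = 140.7 → ξ₂ = 21.54 mol/min, ξ₁ = 48.79 mol/min.
Outlet amounts (n = n₀ + Σ ν·ξ):
  Q: 449.4 − 2(48.79) − 2(21.54) = 308.7
  U: 989 − 3(48.79) − 2(21.54) = 799.5
  V: 0 + 2(48.79) = 97.58
  M: 0 + 1(21.54) = 21.54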